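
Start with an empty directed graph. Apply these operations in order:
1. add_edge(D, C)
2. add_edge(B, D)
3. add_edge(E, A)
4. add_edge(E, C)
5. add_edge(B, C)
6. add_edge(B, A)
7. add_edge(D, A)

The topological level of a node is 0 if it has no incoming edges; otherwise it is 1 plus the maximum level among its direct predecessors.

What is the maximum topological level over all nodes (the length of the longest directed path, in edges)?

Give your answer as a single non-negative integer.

Op 1: add_edge(D, C). Edges now: 1
Op 2: add_edge(B, D). Edges now: 2
Op 3: add_edge(E, A). Edges now: 3
Op 4: add_edge(E, C). Edges now: 4
Op 5: add_edge(B, C). Edges now: 5
Op 6: add_edge(B, A). Edges now: 6
Op 7: add_edge(D, A). Edges now: 7
Compute levels (Kahn BFS):
  sources (in-degree 0): B, E
  process B: level=0
    B->A: in-degree(A)=2, level(A)>=1
    B->C: in-degree(C)=2, level(C)>=1
    B->D: in-degree(D)=0, level(D)=1, enqueue
  process E: level=0
    E->A: in-degree(A)=1, level(A)>=1
    E->C: in-degree(C)=1, level(C)>=1
  process D: level=1
    D->A: in-degree(A)=0, level(A)=2, enqueue
    D->C: in-degree(C)=0, level(C)=2, enqueue
  process A: level=2
  process C: level=2
All levels: A:2, B:0, C:2, D:1, E:0
max level = 2

Answer: 2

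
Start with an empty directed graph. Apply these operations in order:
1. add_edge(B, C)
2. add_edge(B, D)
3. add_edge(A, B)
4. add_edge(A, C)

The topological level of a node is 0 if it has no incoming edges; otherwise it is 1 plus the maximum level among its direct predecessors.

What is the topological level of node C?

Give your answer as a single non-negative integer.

Answer: 2

Derivation:
Op 1: add_edge(B, C). Edges now: 1
Op 2: add_edge(B, D). Edges now: 2
Op 3: add_edge(A, B). Edges now: 3
Op 4: add_edge(A, C). Edges now: 4
Compute levels (Kahn BFS):
  sources (in-degree 0): A
  process A: level=0
    A->B: in-degree(B)=0, level(B)=1, enqueue
    A->C: in-degree(C)=1, level(C)>=1
  process B: level=1
    B->C: in-degree(C)=0, level(C)=2, enqueue
    B->D: in-degree(D)=0, level(D)=2, enqueue
  process C: level=2
  process D: level=2
All levels: A:0, B:1, C:2, D:2
level(C) = 2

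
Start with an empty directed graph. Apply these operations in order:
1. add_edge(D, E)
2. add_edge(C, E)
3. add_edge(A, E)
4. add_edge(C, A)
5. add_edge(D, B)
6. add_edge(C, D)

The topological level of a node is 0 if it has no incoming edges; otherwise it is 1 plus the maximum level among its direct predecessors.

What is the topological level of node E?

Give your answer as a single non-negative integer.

Op 1: add_edge(D, E). Edges now: 1
Op 2: add_edge(C, E). Edges now: 2
Op 3: add_edge(A, E). Edges now: 3
Op 4: add_edge(C, A). Edges now: 4
Op 5: add_edge(D, B). Edges now: 5
Op 6: add_edge(C, D). Edges now: 6
Compute levels (Kahn BFS):
  sources (in-degree 0): C
  process C: level=0
    C->A: in-degree(A)=0, level(A)=1, enqueue
    C->D: in-degree(D)=0, level(D)=1, enqueue
    C->E: in-degree(E)=2, level(E)>=1
  process A: level=1
    A->E: in-degree(E)=1, level(E)>=2
  process D: level=1
    D->B: in-degree(B)=0, level(B)=2, enqueue
    D->E: in-degree(E)=0, level(E)=2, enqueue
  process B: level=2
  process E: level=2
All levels: A:1, B:2, C:0, D:1, E:2
level(E) = 2

Answer: 2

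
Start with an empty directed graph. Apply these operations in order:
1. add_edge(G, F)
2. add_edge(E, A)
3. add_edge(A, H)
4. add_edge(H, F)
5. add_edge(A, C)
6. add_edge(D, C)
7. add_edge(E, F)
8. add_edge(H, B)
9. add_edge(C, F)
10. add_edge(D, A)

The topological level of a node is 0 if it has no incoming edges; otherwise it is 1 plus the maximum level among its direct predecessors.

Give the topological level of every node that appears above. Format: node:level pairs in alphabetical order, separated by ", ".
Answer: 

Answer: A:1, B:3, C:2, D:0, E:0, F:3, G:0, H:2

Derivation:
Op 1: add_edge(G, F). Edges now: 1
Op 2: add_edge(E, A). Edges now: 2
Op 3: add_edge(A, H). Edges now: 3
Op 4: add_edge(H, F). Edges now: 4
Op 5: add_edge(A, C). Edges now: 5
Op 6: add_edge(D, C). Edges now: 6
Op 7: add_edge(E, F). Edges now: 7
Op 8: add_edge(H, B). Edges now: 8
Op 9: add_edge(C, F). Edges now: 9
Op 10: add_edge(D, A). Edges now: 10
Compute levels (Kahn BFS):
  sources (in-degree 0): D, E, G
  process D: level=0
    D->A: in-degree(A)=1, level(A)>=1
    D->C: in-degree(C)=1, level(C)>=1
  process E: level=0
    E->A: in-degree(A)=0, level(A)=1, enqueue
    E->F: in-degree(F)=3, level(F)>=1
  process G: level=0
    G->F: in-degree(F)=2, level(F)>=1
  process A: level=1
    A->C: in-degree(C)=0, level(C)=2, enqueue
    A->H: in-degree(H)=0, level(H)=2, enqueue
  process C: level=2
    C->F: in-degree(F)=1, level(F)>=3
  process H: level=2
    H->B: in-degree(B)=0, level(B)=3, enqueue
    H->F: in-degree(F)=0, level(F)=3, enqueue
  process B: level=3
  process F: level=3
All levels: A:1, B:3, C:2, D:0, E:0, F:3, G:0, H:2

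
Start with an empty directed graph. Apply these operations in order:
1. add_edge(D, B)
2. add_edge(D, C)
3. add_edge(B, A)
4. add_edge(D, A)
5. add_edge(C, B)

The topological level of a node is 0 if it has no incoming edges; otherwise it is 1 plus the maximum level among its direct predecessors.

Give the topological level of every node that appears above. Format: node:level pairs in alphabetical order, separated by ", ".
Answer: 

Answer: A:3, B:2, C:1, D:0

Derivation:
Op 1: add_edge(D, B). Edges now: 1
Op 2: add_edge(D, C). Edges now: 2
Op 3: add_edge(B, A). Edges now: 3
Op 4: add_edge(D, A). Edges now: 4
Op 5: add_edge(C, B). Edges now: 5
Compute levels (Kahn BFS):
  sources (in-degree 0): D
  process D: level=0
    D->A: in-degree(A)=1, level(A)>=1
    D->B: in-degree(B)=1, level(B)>=1
    D->C: in-degree(C)=0, level(C)=1, enqueue
  process C: level=1
    C->B: in-degree(B)=0, level(B)=2, enqueue
  process B: level=2
    B->A: in-degree(A)=0, level(A)=3, enqueue
  process A: level=3
All levels: A:3, B:2, C:1, D:0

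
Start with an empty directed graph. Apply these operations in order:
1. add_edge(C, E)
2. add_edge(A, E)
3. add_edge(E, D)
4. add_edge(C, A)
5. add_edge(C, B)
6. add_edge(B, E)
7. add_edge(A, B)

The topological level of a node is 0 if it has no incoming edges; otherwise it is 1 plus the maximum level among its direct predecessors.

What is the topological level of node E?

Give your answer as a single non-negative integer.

Answer: 3

Derivation:
Op 1: add_edge(C, E). Edges now: 1
Op 2: add_edge(A, E). Edges now: 2
Op 3: add_edge(E, D). Edges now: 3
Op 4: add_edge(C, A). Edges now: 4
Op 5: add_edge(C, B). Edges now: 5
Op 6: add_edge(B, E). Edges now: 6
Op 7: add_edge(A, B). Edges now: 7
Compute levels (Kahn BFS):
  sources (in-degree 0): C
  process C: level=0
    C->A: in-degree(A)=0, level(A)=1, enqueue
    C->B: in-degree(B)=1, level(B)>=1
    C->E: in-degree(E)=2, level(E)>=1
  process A: level=1
    A->B: in-degree(B)=0, level(B)=2, enqueue
    A->E: in-degree(E)=1, level(E)>=2
  process B: level=2
    B->E: in-degree(E)=0, level(E)=3, enqueue
  process E: level=3
    E->D: in-degree(D)=0, level(D)=4, enqueue
  process D: level=4
All levels: A:1, B:2, C:0, D:4, E:3
level(E) = 3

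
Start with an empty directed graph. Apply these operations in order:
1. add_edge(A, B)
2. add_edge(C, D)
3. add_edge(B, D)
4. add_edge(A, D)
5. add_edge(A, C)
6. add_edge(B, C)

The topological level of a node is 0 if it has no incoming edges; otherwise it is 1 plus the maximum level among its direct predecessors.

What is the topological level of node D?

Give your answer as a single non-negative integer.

Op 1: add_edge(A, B). Edges now: 1
Op 2: add_edge(C, D). Edges now: 2
Op 3: add_edge(B, D). Edges now: 3
Op 4: add_edge(A, D). Edges now: 4
Op 5: add_edge(A, C). Edges now: 5
Op 6: add_edge(B, C). Edges now: 6
Compute levels (Kahn BFS):
  sources (in-degree 0): A
  process A: level=0
    A->B: in-degree(B)=0, level(B)=1, enqueue
    A->C: in-degree(C)=1, level(C)>=1
    A->D: in-degree(D)=2, level(D)>=1
  process B: level=1
    B->C: in-degree(C)=0, level(C)=2, enqueue
    B->D: in-degree(D)=1, level(D)>=2
  process C: level=2
    C->D: in-degree(D)=0, level(D)=3, enqueue
  process D: level=3
All levels: A:0, B:1, C:2, D:3
level(D) = 3

Answer: 3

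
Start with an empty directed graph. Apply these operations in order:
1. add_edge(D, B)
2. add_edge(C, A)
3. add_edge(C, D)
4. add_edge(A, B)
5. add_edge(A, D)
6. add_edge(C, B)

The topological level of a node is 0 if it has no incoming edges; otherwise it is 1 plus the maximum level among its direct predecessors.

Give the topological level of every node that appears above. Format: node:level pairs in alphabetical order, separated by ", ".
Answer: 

Answer: A:1, B:3, C:0, D:2

Derivation:
Op 1: add_edge(D, B). Edges now: 1
Op 2: add_edge(C, A). Edges now: 2
Op 3: add_edge(C, D). Edges now: 3
Op 4: add_edge(A, B). Edges now: 4
Op 5: add_edge(A, D). Edges now: 5
Op 6: add_edge(C, B). Edges now: 6
Compute levels (Kahn BFS):
  sources (in-degree 0): C
  process C: level=0
    C->A: in-degree(A)=0, level(A)=1, enqueue
    C->B: in-degree(B)=2, level(B)>=1
    C->D: in-degree(D)=1, level(D)>=1
  process A: level=1
    A->B: in-degree(B)=1, level(B)>=2
    A->D: in-degree(D)=0, level(D)=2, enqueue
  process D: level=2
    D->B: in-degree(B)=0, level(B)=3, enqueue
  process B: level=3
All levels: A:1, B:3, C:0, D:2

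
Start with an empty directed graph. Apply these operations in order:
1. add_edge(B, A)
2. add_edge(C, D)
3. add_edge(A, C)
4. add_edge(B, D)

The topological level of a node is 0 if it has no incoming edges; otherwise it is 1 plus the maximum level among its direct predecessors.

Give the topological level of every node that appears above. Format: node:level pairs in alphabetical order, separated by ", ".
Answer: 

Op 1: add_edge(B, A). Edges now: 1
Op 2: add_edge(C, D). Edges now: 2
Op 3: add_edge(A, C). Edges now: 3
Op 4: add_edge(B, D). Edges now: 4
Compute levels (Kahn BFS):
  sources (in-degree 0): B
  process B: level=0
    B->A: in-degree(A)=0, level(A)=1, enqueue
    B->D: in-degree(D)=1, level(D)>=1
  process A: level=1
    A->C: in-degree(C)=0, level(C)=2, enqueue
  process C: level=2
    C->D: in-degree(D)=0, level(D)=3, enqueue
  process D: level=3
All levels: A:1, B:0, C:2, D:3

Answer: A:1, B:0, C:2, D:3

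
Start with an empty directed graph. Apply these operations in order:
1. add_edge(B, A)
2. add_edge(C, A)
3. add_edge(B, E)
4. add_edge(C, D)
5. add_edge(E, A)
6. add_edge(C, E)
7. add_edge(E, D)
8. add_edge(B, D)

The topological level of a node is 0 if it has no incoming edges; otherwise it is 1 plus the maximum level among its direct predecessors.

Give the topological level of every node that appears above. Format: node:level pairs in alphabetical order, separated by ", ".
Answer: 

Answer: A:2, B:0, C:0, D:2, E:1

Derivation:
Op 1: add_edge(B, A). Edges now: 1
Op 2: add_edge(C, A). Edges now: 2
Op 3: add_edge(B, E). Edges now: 3
Op 4: add_edge(C, D). Edges now: 4
Op 5: add_edge(E, A). Edges now: 5
Op 6: add_edge(C, E). Edges now: 6
Op 7: add_edge(E, D). Edges now: 7
Op 8: add_edge(B, D). Edges now: 8
Compute levels (Kahn BFS):
  sources (in-degree 0): B, C
  process B: level=0
    B->A: in-degree(A)=2, level(A)>=1
    B->D: in-degree(D)=2, level(D)>=1
    B->E: in-degree(E)=1, level(E)>=1
  process C: level=0
    C->A: in-degree(A)=1, level(A)>=1
    C->D: in-degree(D)=1, level(D)>=1
    C->E: in-degree(E)=0, level(E)=1, enqueue
  process E: level=1
    E->A: in-degree(A)=0, level(A)=2, enqueue
    E->D: in-degree(D)=0, level(D)=2, enqueue
  process A: level=2
  process D: level=2
All levels: A:2, B:0, C:0, D:2, E:1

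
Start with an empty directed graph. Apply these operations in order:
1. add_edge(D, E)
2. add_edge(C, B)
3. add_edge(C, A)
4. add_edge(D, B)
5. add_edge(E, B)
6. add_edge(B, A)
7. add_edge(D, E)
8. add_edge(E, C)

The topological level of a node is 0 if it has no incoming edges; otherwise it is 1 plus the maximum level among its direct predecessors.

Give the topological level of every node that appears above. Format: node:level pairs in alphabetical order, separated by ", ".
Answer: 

Op 1: add_edge(D, E). Edges now: 1
Op 2: add_edge(C, B). Edges now: 2
Op 3: add_edge(C, A). Edges now: 3
Op 4: add_edge(D, B). Edges now: 4
Op 5: add_edge(E, B). Edges now: 5
Op 6: add_edge(B, A). Edges now: 6
Op 7: add_edge(D, E) (duplicate, no change). Edges now: 6
Op 8: add_edge(E, C). Edges now: 7
Compute levels (Kahn BFS):
  sources (in-degree 0): D
  process D: level=0
    D->B: in-degree(B)=2, level(B)>=1
    D->E: in-degree(E)=0, level(E)=1, enqueue
  process E: level=1
    E->B: in-degree(B)=1, level(B)>=2
    E->C: in-degree(C)=0, level(C)=2, enqueue
  process C: level=2
    C->A: in-degree(A)=1, level(A)>=3
    C->B: in-degree(B)=0, level(B)=3, enqueue
  process B: level=3
    B->A: in-degree(A)=0, level(A)=4, enqueue
  process A: level=4
All levels: A:4, B:3, C:2, D:0, E:1

Answer: A:4, B:3, C:2, D:0, E:1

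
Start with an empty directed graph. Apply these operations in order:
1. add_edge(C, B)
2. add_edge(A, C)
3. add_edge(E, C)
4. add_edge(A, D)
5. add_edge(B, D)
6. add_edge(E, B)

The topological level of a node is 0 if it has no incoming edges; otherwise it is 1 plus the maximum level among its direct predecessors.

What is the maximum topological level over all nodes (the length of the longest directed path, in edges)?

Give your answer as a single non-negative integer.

Answer: 3

Derivation:
Op 1: add_edge(C, B). Edges now: 1
Op 2: add_edge(A, C). Edges now: 2
Op 3: add_edge(E, C). Edges now: 3
Op 4: add_edge(A, D). Edges now: 4
Op 5: add_edge(B, D). Edges now: 5
Op 6: add_edge(E, B). Edges now: 6
Compute levels (Kahn BFS):
  sources (in-degree 0): A, E
  process A: level=0
    A->C: in-degree(C)=1, level(C)>=1
    A->D: in-degree(D)=1, level(D)>=1
  process E: level=0
    E->B: in-degree(B)=1, level(B)>=1
    E->C: in-degree(C)=0, level(C)=1, enqueue
  process C: level=1
    C->B: in-degree(B)=0, level(B)=2, enqueue
  process B: level=2
    B->D: in-degree(D)=0, level(D)=3, enqueue
  process D: level=3
All levels: A:0, B:2, C:1, D:3, E:0
max level = 3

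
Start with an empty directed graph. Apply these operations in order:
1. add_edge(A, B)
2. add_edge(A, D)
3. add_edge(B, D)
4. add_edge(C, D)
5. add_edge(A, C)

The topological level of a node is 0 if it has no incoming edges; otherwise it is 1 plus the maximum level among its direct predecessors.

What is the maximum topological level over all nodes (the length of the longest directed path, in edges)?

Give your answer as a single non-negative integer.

Answer: 2

Derivation:
Op 1: add_edge(A, B). Edges now: 1
Op 2: add_edge(A, D). Edges now: 2
Op 3: add_edge(B, D). Edges now: 3
Op 4: add_edge(C, D). Edges now: 4
Op 5: add_edge(A, C). Edges now: 5
Compute levels (Kahn BFS):
  sources (in-degree 0): A
  process A: level=0
    A->B: in-degree(B)=0, level(B)=1, enqueue
    A->C: in-degree(C)=0, level(C)=1, enqueue
    A->D: in-degree(D)=2, level(D)>=1
  process B: level=1
    B->D: in-degree(D)=1, level(D)>=2
  process C: level=1
    C->D: in-degree(D)=0, level(D)=2, enqueue
  process D: level=2
All levels: A:0, B:1, C:1, D:2
max level = 2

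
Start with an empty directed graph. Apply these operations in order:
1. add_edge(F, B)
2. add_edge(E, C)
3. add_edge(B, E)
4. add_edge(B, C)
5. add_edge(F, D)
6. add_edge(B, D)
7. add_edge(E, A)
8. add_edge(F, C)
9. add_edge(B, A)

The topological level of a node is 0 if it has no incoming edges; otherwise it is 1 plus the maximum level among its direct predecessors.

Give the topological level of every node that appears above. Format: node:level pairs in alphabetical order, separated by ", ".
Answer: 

Op 1: add_edge(F, B). Edges now: 1
Op 2: add_edge(E, C). Edges now: 2
Op 3: add_edge(B, E). Edges now: 3
Op 4: add_edge(B, C). Edges now: 4
Op 5: add_edge(F, D). Edges now: 5
Op 6: add_edge(B, D). Edges now: 6
Op 7: add_edge(E, A). Edges now: 7
Op 8: add_edge(F, C). Edges now: 8
Op 9: add_edge(B, A). Edges now: 9
Compute levels (Kahn BFS):
  sources (in-degree 0): F
  process F: level=0
    F->B: in-degree(B)=0, level(B)=1, enqueue
    F->C: in-degree(C)=2, level(C)>=1
    F->D: in-degree(D)=1, level(D)>=1
  process B: level=1
    B->A: in-degree(A)=1, level(A)>=2
    B->C: in-degree(C)=1, level(C)>=2
    B->D: in-degree(D)=0, level(D)=2, enqueue
    B->E: in-degree(E)=0, level(E)=2, enqueue
  process D: level=2
  process E: level=2
    E->A: in-degree(A)=0, level(A)=3, enqueue
    E->C: in-degree(C)=0, level(C)=3, enqueue
  process A: level=3
  process C: level=3
All levels: A:3, B:1, C:3, D:2, E:2, F:0

Answer: A:3, B:1, C:3, D:2, E:2, F:0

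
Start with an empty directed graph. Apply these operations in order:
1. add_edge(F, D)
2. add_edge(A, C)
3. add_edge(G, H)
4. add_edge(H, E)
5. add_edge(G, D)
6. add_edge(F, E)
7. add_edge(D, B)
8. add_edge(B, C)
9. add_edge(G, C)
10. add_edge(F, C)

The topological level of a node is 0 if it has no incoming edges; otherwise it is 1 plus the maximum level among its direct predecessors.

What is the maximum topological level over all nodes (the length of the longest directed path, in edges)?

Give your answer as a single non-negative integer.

Answer: 3

Derivation:
Op 1: add_edge(F, D). Edges now: 1
Op 2: add_edge(A, C). Edges now: 2
Op 3: add_edge(G, H). Edges now: 3
Op 4: add_edge(H, E). Edges now: 4
Op 5: add_edge(G, D). Edges now: 5
Op 6: add_edge(F, E). Edges now: 6
Op 7: add_edge(D, B). Edges now: 7
Op 8: add_edge(B, C). Edges now: 8
Op 9: add_edge(G, C). Edges now: 9
Op 10: add_edge(F, C). Edges now: 10
Compute levels (Kahn BFS):
  sources (in-degree 0): A, F, G
  process A: level=0
    A->C: in-degree(C)=3, level(C)>=1
  process F: level=0
    F->C: in-degree(C)=2, level(C)>=1
    F->D: in-degree(D)=1, level(D)>=1
    F->E: in-degree(E)=1, level(E)>=1
  process G: level=0
    G->C: in-degree(C)=1, level(C)>=1
    G->D: in-degree(D)=0, level(D)=1, enqueue
    G->H: in-degree(H)=0, level(H)=1, enqueue
  process D: level=1
    D->B: in-degree(B)=0, level(B)=2, enqueue
  process H: level=1
    H->E: in-degree(E)=0, level(E)=2, enqueue
  process B: level=2
    B->C: in-degree(C)=0, level(C)=3, enqueue
  process E: level=2
  process C: level=3
All levels: A:0, B:2, C:3, D:1, E:2, F:0, G:0, H:1
max level = 3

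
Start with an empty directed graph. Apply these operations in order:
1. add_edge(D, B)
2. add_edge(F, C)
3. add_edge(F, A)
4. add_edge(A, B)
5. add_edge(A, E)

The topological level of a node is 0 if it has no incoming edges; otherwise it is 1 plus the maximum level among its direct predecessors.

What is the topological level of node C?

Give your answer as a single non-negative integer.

Answer: 1

Derivation:
Op 1: add_edge(D, B). Edges now: 1
Op 2: add_edge(F, C). Edges now: 2
Op 3: add_edge(F, A). Edges now: 3
Op 4: add_edge(A, B). Edges now: 4
Op 5: add_edge(A, E). Edges now: 5
Compute levels (Kahn BFS):
  sources (in-degree 0): D, F
  process D: level=0
    D->B: in-degree(B)=1, level(B)>=1
  process F: level=0
    F->A: in-degree(A)=0, level(A)=1, enqueue
    F->C: in-degree(C)=0, level(C)=1, enqueue
  process A: level=1
    A->B: in-degree(B)=0, level(B)=2, enqueue
    A->E: in-degree(E)=0, level(E)=2, enqueue
  process C: level=1
  process B: level=2
  process E: level=2
All levels: A:1, B:2, C:1, D:0, E:2, F:0
level(C) = 1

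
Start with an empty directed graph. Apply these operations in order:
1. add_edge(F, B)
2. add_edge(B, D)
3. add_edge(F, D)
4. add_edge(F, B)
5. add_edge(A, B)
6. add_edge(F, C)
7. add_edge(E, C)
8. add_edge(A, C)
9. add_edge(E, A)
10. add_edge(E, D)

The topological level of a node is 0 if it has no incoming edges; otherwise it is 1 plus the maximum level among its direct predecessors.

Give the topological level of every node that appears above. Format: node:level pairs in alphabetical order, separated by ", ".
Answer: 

Answer: A:1, B:2, C:2, D:3, E:0, F:0

Derivation:
Op 1: add_edge(F, B). Edges now: 1
Op 2: add_edge(B, D). Edges now: 2
Op 3: add_edge(F, D). Edges now: 3
Op 4: add_edge(F, B) (duplicate, no change). Edges now: 3
Op 5: add_edge(A, B). Edges now: 4
Op 6: add_edge(F, C). Edges now: 5
Op 7: add_edge(E, C). Edges now: 6
Op 8: add_edge(A, C). Edges now: 7
Op 9: add_edge(E, A). Edges now: 8
Op 10: add_edge(E, D). Edges now: 9
Compute levels (Kahn BFS):
  sources (in-degree 0): E, F
  process E: level=0
    E->A: in-degree(A)=0, level(A)=1, enqueue
    E->C: in-degree(C)=2, level(C)>=1
    E->D: in-degree(D)=2, level(D)>=1
  process F: level=0
    F->B: in-degree(B)=1, level(B)>=1
    F->C: in-degree(C)=1, level(C)>=1
    F->D: in-degree(D)=1, level(D)>=1
  process A: level=1
    A->B: in-degree(B)=0, level(B)=2, enqueue
    A->C: in-degree(C)=0, level(C)=2, enqueue
  process B: level=2
    B->D: in-degree(D)=0, level(D)=3, enqueue
  process C: level=2
  process D: level=3
All levels: A:1, B:2, C:2, D:3, E:0, F:0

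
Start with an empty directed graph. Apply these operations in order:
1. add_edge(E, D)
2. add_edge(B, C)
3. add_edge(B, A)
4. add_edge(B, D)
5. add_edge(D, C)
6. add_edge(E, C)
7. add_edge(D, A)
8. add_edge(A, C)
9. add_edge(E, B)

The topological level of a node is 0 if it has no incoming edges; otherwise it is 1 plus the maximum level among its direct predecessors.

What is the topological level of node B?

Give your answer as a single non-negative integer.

Op 1: add_edge(E, D). Edges now: 1
Op 2: add_edge(B, C). Edges now: 2
Op 3: add_edge(B, A). Edges now: 3
Op 4: add_edge(B, D). Edges now: 4
Op 5: add_edge(D, C). Edges now: 5
Op 6: add_edge(E, C). Edges now: 6
Op 7: add_edge(D, A). Edges now: 7
Op 8: add_edge(A, C). Edges now: 8
Op 9: add_edge(E, B). Edges now: 9
Compute levels (Kahn BFS):
  sources (in-degree 0): E
  process E: level=0
    E->B: in-degree(B)=0, level(B)=1, enqueue
    E->C: in-degree(C)=3, level(C)>=1
    E->D: in-degree(D)=1, level(D)>=1
  process B: level=1
    B->A: in-degree(A)=1, level(A)>=2
    B->C: in-degree(C)=2, level(C)>=2
    B->D: in-degree(D)=0, level(D)=2, enqueue
  process D: level=2
    D->A: in-degree(A)=0, level(A)=3, enqueue
    D->C: in-degree(C)=1, level(C)>=3
  process A: level=3
    A->C: in-degree(C)=0, level(C)=4, enqueue
  process C: level=4
All levels: A:3, B:1, C:4, D:2, E:0
level(B) = 1

Answer: 1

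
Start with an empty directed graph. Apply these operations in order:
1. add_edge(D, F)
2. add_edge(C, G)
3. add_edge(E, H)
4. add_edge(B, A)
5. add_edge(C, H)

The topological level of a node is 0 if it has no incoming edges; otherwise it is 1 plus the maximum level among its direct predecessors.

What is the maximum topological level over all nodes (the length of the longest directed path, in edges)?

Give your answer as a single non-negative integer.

Op 1: add_edge(D, F). Edges now: 1
Op 2: add_edge(C, G). Edges now: 2
Op 3: add_edge(E, H). Edges now: 3
Op 4: add_edge(B, A). Edges now: 4
Op 5: add_edge(C, H). Edges now: 5
Compute levels (Kahn BFS):
  sources (in-degree 0): B, C, D, E
  process B: level=0
    B->A: in-degree(A)=0, level(A)=1, enqueue
  process C: level=0
    C->G: in-degree(G)=0, level(G)=1, enqueue
    C->H: in-degree(H)=1, level(H)>=1
  process D: level=0
    D->F: in-degree(F)=0, level(F)=1, enqueue
  process E: level=0
    E->H: in-degree(H)=0, level(H)=1, enqueue
  process A: level=1
  process G: level=1
  process F: level=1
  process H: level=1
All levels: A:1, B:0, C:0, D:0, E:0, F:1, G:1, H:1
max level = 1

Answer: 1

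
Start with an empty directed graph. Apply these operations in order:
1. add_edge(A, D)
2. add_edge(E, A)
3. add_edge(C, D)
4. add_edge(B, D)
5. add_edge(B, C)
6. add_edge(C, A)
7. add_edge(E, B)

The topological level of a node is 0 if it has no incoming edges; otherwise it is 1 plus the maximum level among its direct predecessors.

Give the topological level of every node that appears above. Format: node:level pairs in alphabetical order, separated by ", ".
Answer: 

Answer: A:3, B:1, C:2, D:4, E:0

Derivation:
Op 1: add_edge(A, D). Edges now: 1
Op 2: add_edge(E, A). Edges now: 2
Op 3: add_edge(C, D). Edges now: 3
Op 4: add_edge(B, D). Edges now: 4
Op 5: add_edge(B, C). Edges now: 5
Op 6: add_edge(C, A). Edges now: 6
Op 7: add_edge(E, B). Edges now: 7
Compute levels (Kahn BFS):
  sources (in-degree 0): E
  process E: level=0
    E->A: in-degree(A)=1, level(A)>=1
    E->B: in-degree(B)=0, level(B)=1, enqueue
  process B: level=1
    B->C: in-degree(C)=0, level(C)=2, enqueue
    B->D: in-degree(D)=2, level(D)>=2
  process C: level=2
    C->A: in-degree(A)=0, level(A)=3, enqueue
    C->D: in-degree(D)=1, level(D)>=3
  process A: level=3
    A->D: in-degree(D)=0, level(D)=4, enqueue
  process D: level=4
All levels: A:3, B:1, C:2, D:4, E:0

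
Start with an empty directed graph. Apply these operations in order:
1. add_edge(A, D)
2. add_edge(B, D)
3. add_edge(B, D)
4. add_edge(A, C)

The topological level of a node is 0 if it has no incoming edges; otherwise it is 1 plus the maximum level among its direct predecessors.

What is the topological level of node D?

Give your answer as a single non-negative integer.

Answer: 1

Derivation:
Op 1: add_edge(A, D). Edges now: 1
Op 2: add_edge(B, D). Edges now: 2
Op 3: add_edge(B, D) (duplicate, no change). Edges now: 2
Op 4: add_edge(A, C). Edges now: 3
Compute levels (Kahn BFS):
  sources (in-degree 0): A, B
  process A: level=0
    A->C: in-degree(C)=0, level(C)=1, enqueue
    A->D: in-degree(D)=1, level(D)>=1
  process B: level=0
    B->D: in-degree(D)=0, level(D)=1, enqueue
  process C: level=1
  process D: level=1
All levels: A:0, B:0, C:1, D:1
level(D) = 1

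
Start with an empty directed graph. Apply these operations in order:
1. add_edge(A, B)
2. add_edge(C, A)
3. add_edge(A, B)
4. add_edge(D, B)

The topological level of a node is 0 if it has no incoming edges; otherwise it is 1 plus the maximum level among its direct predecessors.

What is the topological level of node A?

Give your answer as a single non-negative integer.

Answer: 1

Derivation:
Op 1: add_edge(A, B). Edges now: 1
Op 2: add_edge(C, A). Edges now: 2
Op 3: add_edge(A, B) (duplicate, no change). Edges now: 2
Op 4: add_edge(D, B). Edges now: 3
Compute levels (Kahn BFS):
  sources (in-degree 0): C, D
  process C: level=0
    C->A: in-degree(A)=0, level(A)=1, enqueue
  process D: level=0
    D->B: in-degree(B)=1, level(B)>=1
  process A: level=1
    A->B: in-degree(B)=0, level(B)=2, enqueue
  process B: level=2
All levels: A:1, B:2, C:0, D:0
level(A) = 1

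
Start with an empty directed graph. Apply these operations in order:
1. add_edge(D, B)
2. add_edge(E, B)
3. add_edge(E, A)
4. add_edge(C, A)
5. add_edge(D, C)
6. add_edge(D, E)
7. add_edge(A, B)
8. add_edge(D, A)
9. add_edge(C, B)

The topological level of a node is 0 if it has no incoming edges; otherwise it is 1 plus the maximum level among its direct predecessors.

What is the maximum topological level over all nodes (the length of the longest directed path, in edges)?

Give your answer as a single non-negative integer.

Answer: 3

Derivation:
Op 1: add_edge(D, B). Edges now: 1
Op 2: add_edge(E, B). Edges now: 2
Op 3: add_edge(E, A). Edges now: 3
Op 4: add_edge(C, A). Edges now: 4
Op 5: add_edge(D, C). Edges now: 5
Op 6: add_edge(D, E). Edges now: 6
Op 7: add_edge(A, B). Edges now: 7
Op 8: add_edge(D, A). Edges now: 8
Op 9: add_edge(C, B). Edges now: 9
Compute levels (Kahn BFS):
  sources (in-degree 0): D
  process D: level=0
    D->A: in-degree(A)=2, level(A)>=1
    D->B: in-degree(B)=3, level(B)>=1
    D->C: in-degree(C)=0, level(C)=1, enqueue
    D->E: in-degree(E)=0, level(E)=1, enqueue
  process C: level=1
    C->A: in-degree(A)=1, level(A)>=2
    C->B: in-degree(B)=2, level(B)>=2
  process E: level=1
    E->A: in-degree(A)=0, level(A)=2, enqueue
    E->B: in-degree(B)=1, level(B)>=2
  process A: level=2
    A->B: in-degree(B)=0, level(B)=3, enqueue
  process B: level=3
All levels: A:2, B:3, C:1, D:0, E:1
max level = 3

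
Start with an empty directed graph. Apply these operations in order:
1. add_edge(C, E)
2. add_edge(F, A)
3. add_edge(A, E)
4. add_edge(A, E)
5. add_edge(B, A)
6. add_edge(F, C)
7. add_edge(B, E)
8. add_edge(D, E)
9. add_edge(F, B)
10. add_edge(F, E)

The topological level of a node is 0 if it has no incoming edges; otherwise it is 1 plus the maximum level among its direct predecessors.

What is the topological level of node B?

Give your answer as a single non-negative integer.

Op 1: add_edge(C, E). Edges now: 1
Op 2: add_edge(F, A). Edges now: 2
Op 3: add_edge(A, E). Edges now: 3
Op 4: add_edge(A, E) (duplicate, no change). Edges now: 3
Op 5: add_edge(B, A). Edges now: 4
Op 6: add_edge(F, C). Edges now: 5
Op 7: add_edge(B, E). Edges now: 6
Op 8: add_edge(D, E). Edges now: 7
Op 9: add_edge(F, B). Edges now: 8
Op 10: add_edge(F, E). Edges now: 9
Compute levels (Kahn BFS):
  sources (in-degree 0): D, F
  process D: level=0
    D->E: in-degree(E)=4, level(E)>=1
  process F: level=0
    F->A: in-degree(A)=1, level(A)>=1
    F->B: in-degree(B)=0, level(B)=1, enqueue
    F->C: in-degree(C)=0, level(C)=1, enqueue
    F->E: in-degree(E)=3, level(E)>=1
  process B: level=1
    B->A: in-degree(A)=0, level(A)=2, enqueue
    B->E: in-degree(E)=2, level(E)>=2
  process C: level=1
    C->E: in-degree(E)=1, level(E)>=2
  process A: level=2
    A->E: in-degree(E)=0, level(E)=3, enqueue
  process E: level=3
All levels: A:2, B:1, C:1, D:0, E:3, F:0
level(B) = 1

Answer: 1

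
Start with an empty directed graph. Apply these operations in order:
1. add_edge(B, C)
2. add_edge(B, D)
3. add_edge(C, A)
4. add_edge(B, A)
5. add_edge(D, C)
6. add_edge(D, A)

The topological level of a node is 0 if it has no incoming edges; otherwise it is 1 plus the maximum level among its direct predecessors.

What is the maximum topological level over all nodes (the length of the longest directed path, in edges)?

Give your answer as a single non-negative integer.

Op 1: add_edge(B, C). Edges now: 1
Op 2: add_edge(B, D). Edges now: 2
Op 3: add_edge(C, A). Edges now: 3
Op 4: add_edge(B, A). Edges now: 4
Op 5: add_edge(D, C). Edges now: 5
Op 6: add_edge(D, A). Edges now: 6
Compute levels (Kahn BFS):
  sources (in-degree 0): B
  process B: level=0
    B->A: in-degree(A)=2, level(A)>=1
    B->C: in-degree(C)=1, level(C)>=1
    B->D: in-degree(D)=0, level(D)=1, enqueue
  process D: level=1
    D->A: in-degree(A)=1, level(A)>=2
    D->C: in-degree(C)=0, level(C)=2, enqueue
  process C: level=2
    C->A: in-degree(A)=0, level(A)=3, enqueue
  process A: level=3
All levels: A:3, B:0, C:2, D:1
max level = 3

Answer: 3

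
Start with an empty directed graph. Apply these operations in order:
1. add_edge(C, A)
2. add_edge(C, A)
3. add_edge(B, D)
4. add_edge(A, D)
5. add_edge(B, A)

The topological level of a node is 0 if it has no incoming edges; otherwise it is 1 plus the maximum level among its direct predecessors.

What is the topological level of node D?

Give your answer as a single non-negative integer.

Op 1: add_edge(C, A). Edges now: 1
Op 2: add_edge(C, A) (duplicate, no change). Edges now: 1
Op 3: add_edge(B, D). Edges now: 2
Op 4: add_edge(A, D). Edges now: 3
Op 5: add_edge(B, A). Edges now: 4
Compute levels (Kahn BFS):
  sources (in-degree 0): B, C
  process B: level=0
    B->A: in-degree(A)=1, level(A)>=1
    B->D: in-degree(D)=1, level(D)>=1
  process C: level=0
    C->A: in-degree(A)=0, level(A)=1, enqueue
  process A: level=1
    A->D: in-degree(D)=0, level(D)=2, enqueue
  process D: level=2
All levels: A:1, B:0, C:0, D:2
level(D) = 2

Answer: 2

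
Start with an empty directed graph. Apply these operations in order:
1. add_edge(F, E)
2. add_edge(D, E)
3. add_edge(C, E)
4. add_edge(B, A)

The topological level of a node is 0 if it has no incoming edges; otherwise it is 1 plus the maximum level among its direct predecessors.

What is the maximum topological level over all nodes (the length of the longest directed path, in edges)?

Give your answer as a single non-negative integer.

Op 1: add_edge(F, E). Edges now: 1
Op 2: add_edge(D, E). Edges now: 2
Op 3: add_edge(C, E). Edges now: 3
Op 4: add_edge(B, A). Edges now: 4
Compute levels (Kahn BFS):
  sources (in-degree 0): B, C, D, F
  process B: level=0
    B->A: in-degree(A)=0, level(A)=1, enqueue
  process C: level=0
    C->E: in-degree(E)=2, level(E)>=1
  process D: level=0
    D->E: in-degree(E)=1, level(E)>=1
  process F: level=0
    F->E: in-degree(E)=0, level(E)=1, enqueue
  process A: level=1
  process E: level=1
All levels: A:1, B:0, C:0, D:0, E:1, F:0
max level = 1

Answer: 1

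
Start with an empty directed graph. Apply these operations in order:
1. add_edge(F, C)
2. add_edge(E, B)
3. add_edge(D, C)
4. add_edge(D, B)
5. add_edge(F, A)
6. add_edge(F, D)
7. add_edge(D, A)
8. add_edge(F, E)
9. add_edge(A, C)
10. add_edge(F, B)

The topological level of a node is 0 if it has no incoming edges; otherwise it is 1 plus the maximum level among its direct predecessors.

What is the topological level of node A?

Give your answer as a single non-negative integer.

Answer: 2

Derivation:
Op 1: add_edge(F, C). Edges now: 1
Op 2: add_edge(E, B). Edges now: 2
Op 3: add_edge(D, C). Edges now: 3
Op 4: add_edge(D, B). Edges now: 4
Op 5: add_edge(F, A). Edges now: 5
Op 6: add_edge(F, D). Edges now: 6
Op 7: add_edge(D, A). Edges now: 7
Op 8: add_edge(F, E). Edges now: 8
Op 9: add_edge(A, C). Edges now: 9
Op 10: add_edge(F, B). Edges now: 10
Compute levels (Kahn BFS):
  sources (in-degree 0): F
  process F: level=0
    F->A: in-degree(A)=1, level(A)>=1
    F->B: in-degree(B)=2, level(B)>=1
    F->C: in-degree(C)=2, level(C)>=1
    F->D: in-degree(D)=0, level(D)=1, enqueue
    F->E: in-degree(E)=0, level(E)=1, enqueue
  process D: level=1
    D->A: in-degree(A)=0, level(A)=2, enqueue
    D->B: in-degree(B)=1, level(B)>=2
    D->C: in-degree(C)=1, level(C)>=2
  process E: level=1
    E->B: in-degree(B)=0, level(B)=2, enqueue
  process A: level=2
    A->C: in-degree(C)=0, level(C)=3, enqueue
  process B: level=2
  process C: level=3
All levels: A:2, B:2, C:3, D:1, E:1, F:0
level(A) = 2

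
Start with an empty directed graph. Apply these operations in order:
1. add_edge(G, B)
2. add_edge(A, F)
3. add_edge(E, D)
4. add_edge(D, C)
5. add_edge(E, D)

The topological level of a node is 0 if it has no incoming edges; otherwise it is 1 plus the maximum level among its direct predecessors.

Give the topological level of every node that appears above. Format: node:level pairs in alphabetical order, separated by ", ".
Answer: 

Answer: A:0, B:1, C:2, D:1, E:0, F:1, G:0

Derivation:
Op 1: add_edge(G, B). Edges now: 1
Op 2: add_edge(A, F). Edges now: 2
Op 3: add_edge(E, D). Edges now: 3
Op 4: add_edge(D, C). Edges now: 4
Op 5: add_edge(E, D) (duplicate, no change). Edges now: 4
Compute levels (Kahn BFS):
  sources (in-degree 0): A, E, G
  process A: level=0
    A->F: in-degree(F)=0, level(F)=1, enqueue
  process E: level=0
    E->D: in-degree(D)=0, level(D)=1, enqueue
  process G: level=0
    G->B: in-degree(B)=0, level(B)=1, enqueue
  process F: level=1
  process D: level=1
    D->C: in-degree(C)=0, level(C)=2, enqueue
  process B: level=1
  process C: level=2
All levels: A:0, B:1, C:2, D:1, E:0, F:1, G:0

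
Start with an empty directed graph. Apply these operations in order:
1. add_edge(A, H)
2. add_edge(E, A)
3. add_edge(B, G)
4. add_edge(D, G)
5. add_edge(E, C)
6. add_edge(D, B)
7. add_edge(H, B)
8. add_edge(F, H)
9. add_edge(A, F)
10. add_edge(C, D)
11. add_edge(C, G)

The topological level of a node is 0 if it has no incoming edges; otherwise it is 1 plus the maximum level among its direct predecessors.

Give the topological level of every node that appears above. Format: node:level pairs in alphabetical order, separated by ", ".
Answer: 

Answer: A:1, B:4, C:1, D:2, E:0, F:2, G:5, H:3

Derivation:
Op 1: add_edge(A, H). Edges now: 1
Op 2: add_edge(E, A). Edges now: 2
Op 3: add_edge(B, G). Edges now: 3
Op 4: add_edge(D, G). Edges now: 4
Op 5: add_edge(E, C). Edges now: 5
Op 6: add_edge(D, B). Edges now: 6
Op 7: add_edge(H, B). Edges now: 7
Op 8: add_edge(F, H). Edges now: 8
Op 9: add_edge(A, F). Edges now: 9
Op 10: add_edge(C, D). Edges now: 10
Op 11: add_edge(C, G). Edges now: 11
Compute levels (Kahn BFS):
  sources (in-degree 0): E
  process E: level=0
    E->A: in-degree(A)=0, level(A)=1, enqueue
    E->C: in-degree(C)=0, level(C)=1, enqueue
  process A: level=1
    A->F: in-degree(F)=0, level(F)=2, enqueue
    A->H: in-degree(H)=1, level(H)>=2
  process C: level=1
    C->D: in-degree(D)=0, level(D)=2, enqueue
    C->G: in-degree(G)=2, level(G)>=2
  process F: level=2
    F->H: in-degree(H)=0, level(H)=3, enqueue
  process D: level=2
    D->B: in-degree(B)=1, level(B)>=3
    D->G: in-degree(G)=1, level(G)>=3
  process H: level=3
    H->B: in-degree(B)=0, level(B)=4, enqueue
  process B: level=4
    B->G: in-degree(G)=0, level(G)=5, enqueue
  process G: level=5
All levels: A:1, B:4, C:1, D:2, E:0, F:2, G:5, H:3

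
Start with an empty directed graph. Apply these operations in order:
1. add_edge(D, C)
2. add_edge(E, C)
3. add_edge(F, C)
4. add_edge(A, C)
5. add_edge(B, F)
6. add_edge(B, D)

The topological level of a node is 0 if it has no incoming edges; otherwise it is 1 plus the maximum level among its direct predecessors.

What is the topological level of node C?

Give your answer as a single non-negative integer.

Op 1: add_edge(D, C). Edges now: 1
Op 2: add_edge(E, C). Edges now: 2
Op 3: add_edge(F, C). Edges now: 3
Op 4: add_edge(A, C). Edges now: 4
Op 5: add_edge(B, F). Edges now: 5
Op 6: add_edge(B, D). Edges now: 6
Compute levels (Kahn BFS):
  sources (in-degree 0): A, B, E
  process A: level=0
    A->C: in-degree(C)=3, level(C)>=1
  process B: level=0
    B->D: in-degree(D)=0, level(D)=1, enqueue
    B->F: in-degree(F)=0, level(F)=1, enqueue
  process E: level=0
    E->C: in-degree(C)=2, level(C)>=1
  process D: level=1
    D->C: in-degree(C)=1, level(C)>=2
  process F: level=1
    F->C: in-degree(C)=0, level(C)=2, enqueue
  process C: level=2
All levels: A:0, B:0, C:2, D:1, E:0, F:1
level(C) = 2

Answer: 2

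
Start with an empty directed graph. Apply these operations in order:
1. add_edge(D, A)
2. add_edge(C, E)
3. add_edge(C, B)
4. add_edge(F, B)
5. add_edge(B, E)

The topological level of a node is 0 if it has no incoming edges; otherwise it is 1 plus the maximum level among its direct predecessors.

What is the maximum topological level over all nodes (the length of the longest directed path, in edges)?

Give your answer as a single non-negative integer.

Op 1: add_edge(D, A). Edges now: 1
Op 2: add_edge(C, E). Edges now: 2
Op 3: add_edge(C, B). Edges now: 3
Op 4: add_edge(F, B). Edges now: 4
Op 5: add_edge(B, E). Edges now: 5
Compute levels (Kahn BFS):
  sources (in-degree 0): C, D, F
  process C: level=0
    C->B: in-degree(B)=1, level(B)>=1
    C->E: in-degree(E)=1, level(E)>=1
  process D: level=0
    D->A: in-degree(A)=0, level(A)=1, enqueue
  process F: level=0
    F->B: in-degree(B)=0, level(B)=1, enqueue
  process A: level=1
  process B: level=1
    B->E: in-degree(E)=0, level(E)=2, enqueue
  process E: level=2
All levels: A:1, B:1, C:0, D:0, E:2, F:0
max level = 2

Answer: 2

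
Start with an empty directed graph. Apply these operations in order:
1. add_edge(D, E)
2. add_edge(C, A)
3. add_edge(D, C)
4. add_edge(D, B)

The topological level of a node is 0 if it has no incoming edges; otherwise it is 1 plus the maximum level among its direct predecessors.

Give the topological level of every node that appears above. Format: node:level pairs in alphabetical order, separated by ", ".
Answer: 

Op 1: add_edge(D, E). Edges now: 1
Op 2: add_edge(C, A). Edges now: 2
Op 3: add_edge(D, C). Edges now: 3
Op 4: add_edge(D, B). Edges now: 4
Compute levels (Kahn BFS):
  sources (in-degree 0): D
  process D: level=0
    D->B: in-degree(B)=0, level(B)=1, enqueue
    D->C: in-degree(C)=0, level(C)=1, enqueue
    D->E: in-degree(E)=0, level(E)=1, enqueue
  process B: level=1
  process C: level=1
    C->A: in-degree(A)=0, level(A)=2, enqueue
  process E: level=1
  process A: level=2
All levels: A:2, B:1, C:1, D:0, E:1

Answer: A:2, B:1, C:1, D:0, E:1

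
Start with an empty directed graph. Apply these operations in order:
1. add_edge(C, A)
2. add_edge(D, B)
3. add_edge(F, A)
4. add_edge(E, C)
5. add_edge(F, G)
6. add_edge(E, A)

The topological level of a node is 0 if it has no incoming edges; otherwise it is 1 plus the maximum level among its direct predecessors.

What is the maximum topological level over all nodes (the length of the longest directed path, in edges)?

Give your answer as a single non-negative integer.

Answer: 2

Derivation:
Op 1: add_edge(C, A). Edges now: 1
Op 2: add_edge(D, B). Edges now: 2
Op 3: add_edge(F, A). Edges now: 3
Op 4: add_edge(E, C). Edges now: 4
Op 5: add_edge(F, G). Edges now: 5
Op 6: add_edge(E, A). Edges now: 6
Compute levels (Kahn BFS):
  sources (in-degree 0): D, E, F
  process D: level=0
    D->B: in-degree(B)=0, level(B)=1, enqueue
  process E: level=0
    E->A: in-degree(A)=2, level(A)>=1
    E->C: in-degree(C)=0, level(C)=1, enqueue
  process F: level=0
    F->A: in-degree(A)=1, level(A)>=1
    F->G: in-degree(G)=0, level(G)=1, enqueue
  process B: level=1
  process C: level=1
    C->A: in-degree(A)=0, level(A)=2, enqueue
  process G: level=1
  process A: level=2
All levels: A:2, B:1, C:1, D:0, E:0, F:0, G:1
max level = 2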